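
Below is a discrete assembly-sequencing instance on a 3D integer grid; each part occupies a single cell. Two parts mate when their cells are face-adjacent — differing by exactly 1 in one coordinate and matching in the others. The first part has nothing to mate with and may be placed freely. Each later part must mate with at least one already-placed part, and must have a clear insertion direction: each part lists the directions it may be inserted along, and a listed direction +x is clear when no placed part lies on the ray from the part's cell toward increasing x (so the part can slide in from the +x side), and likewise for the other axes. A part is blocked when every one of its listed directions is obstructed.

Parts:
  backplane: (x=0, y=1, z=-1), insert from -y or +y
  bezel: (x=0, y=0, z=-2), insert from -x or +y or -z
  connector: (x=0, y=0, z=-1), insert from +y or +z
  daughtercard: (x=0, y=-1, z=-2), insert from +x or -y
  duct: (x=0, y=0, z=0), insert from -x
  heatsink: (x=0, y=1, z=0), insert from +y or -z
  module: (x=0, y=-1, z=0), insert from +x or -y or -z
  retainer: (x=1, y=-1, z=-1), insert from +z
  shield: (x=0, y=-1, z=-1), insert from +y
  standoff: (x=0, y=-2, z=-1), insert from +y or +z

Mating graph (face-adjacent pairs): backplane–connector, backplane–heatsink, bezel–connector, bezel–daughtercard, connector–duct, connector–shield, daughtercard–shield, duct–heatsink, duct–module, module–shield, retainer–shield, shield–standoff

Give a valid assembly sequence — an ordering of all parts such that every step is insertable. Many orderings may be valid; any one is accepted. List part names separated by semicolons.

1. shield@(0, -1, -1) [+y clear] — {shield}
2. daughtercard@(0, -1, -2) [+x clear] — {daughtercard, shield}
3. module@(0, -1, 0) [+x clear] — {daughtercard, module, shield}
4. retainer@(1, -1, -1) [+z clear] — {daughtercard, module, retainer, shield}
5. connector@(0, 0, -1) [+y clear] — {connector, daughtercard, module, retainer, shield}
6. backplane@(0, 1, -1) [+y clear] — {backplane, connector, daughtercard, module, retainer, shield}
7. standoff@(0, -2, -1) [+z clear] — {backplane, connector, daughtercard, module, retainer, shield, standoff}
8. heatsink@(0, 1, 0) [+y clear] — {backplane, connector, daughtercard, heatsink, module, retainer, shield, standoff}
9. bezel@(0, 0, -2) [-x clear] — {backplane, bezel, connector, daughtercard, heatsink, module, retainer, shield, standoff}
10. duct@(0, 0, 0) [-x clear] — {backplane, bezel, connector, daughtercard, duct, heatsink, module, retainer, shield, standoff}

shield; daughtercard; module; retainer; connector; backplane; standoff; heatsink; bezel; duct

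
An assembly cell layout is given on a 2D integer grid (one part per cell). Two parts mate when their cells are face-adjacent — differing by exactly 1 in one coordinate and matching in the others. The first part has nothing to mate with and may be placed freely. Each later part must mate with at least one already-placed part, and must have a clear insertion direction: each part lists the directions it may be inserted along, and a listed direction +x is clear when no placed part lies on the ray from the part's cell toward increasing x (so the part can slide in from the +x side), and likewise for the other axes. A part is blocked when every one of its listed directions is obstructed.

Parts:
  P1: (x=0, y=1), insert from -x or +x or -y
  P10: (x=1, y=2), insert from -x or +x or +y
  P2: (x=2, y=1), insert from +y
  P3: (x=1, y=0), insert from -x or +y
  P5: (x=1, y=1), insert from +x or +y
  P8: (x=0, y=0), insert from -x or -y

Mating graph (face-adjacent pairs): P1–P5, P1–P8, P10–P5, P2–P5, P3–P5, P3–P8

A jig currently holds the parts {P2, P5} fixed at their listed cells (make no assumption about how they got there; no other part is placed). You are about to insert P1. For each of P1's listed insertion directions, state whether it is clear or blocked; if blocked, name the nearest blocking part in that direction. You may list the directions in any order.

-x: ray from P1(0, 1) has no placed part ⇒ clear
+x: nearest on ray is P5@(1, 1) ⇒ blocked
-y: ray from P1(0, 1) has no placed part ⇒ clear

+x: blocked by P5; -x: clear; -y: clear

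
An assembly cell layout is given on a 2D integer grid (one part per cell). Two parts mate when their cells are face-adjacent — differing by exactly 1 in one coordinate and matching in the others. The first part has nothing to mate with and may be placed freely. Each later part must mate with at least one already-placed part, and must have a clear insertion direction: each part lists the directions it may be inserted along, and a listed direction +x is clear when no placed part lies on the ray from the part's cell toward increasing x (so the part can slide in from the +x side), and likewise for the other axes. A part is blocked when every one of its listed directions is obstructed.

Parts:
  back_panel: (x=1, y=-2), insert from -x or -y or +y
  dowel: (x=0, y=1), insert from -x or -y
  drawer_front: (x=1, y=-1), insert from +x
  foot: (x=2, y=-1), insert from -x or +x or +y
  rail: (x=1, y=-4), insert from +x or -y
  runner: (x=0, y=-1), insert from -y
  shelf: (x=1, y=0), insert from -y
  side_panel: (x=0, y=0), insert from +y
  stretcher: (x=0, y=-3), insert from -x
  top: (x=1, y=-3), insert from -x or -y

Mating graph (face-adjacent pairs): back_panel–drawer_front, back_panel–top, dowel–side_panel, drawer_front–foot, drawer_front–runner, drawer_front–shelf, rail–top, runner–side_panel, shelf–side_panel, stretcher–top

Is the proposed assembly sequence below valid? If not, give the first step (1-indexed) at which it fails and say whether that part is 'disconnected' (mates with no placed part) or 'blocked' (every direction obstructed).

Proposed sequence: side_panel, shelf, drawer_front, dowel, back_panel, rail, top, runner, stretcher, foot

Invalid at step 6 (disconnected)

1. side_panel@(0, 0) [+y clear] — {side_panel}
2. shelf@(1, 0) [-y clear] — {shelf, side_panel}
3. drawer_front@(1, -1) [+x clear] — {drawer_front, shelf, side_panel}
4. dowel@(0, 1) [-x clear] — {dowel, drawer_front, shelf, side_panel}
5. back_panel@(1, -2) [-x clear] — {back_panel, dowel, drawer_front, shelf, side_panel}
6. rail@(1, -4) — no placed neighbour ⇒ disconnected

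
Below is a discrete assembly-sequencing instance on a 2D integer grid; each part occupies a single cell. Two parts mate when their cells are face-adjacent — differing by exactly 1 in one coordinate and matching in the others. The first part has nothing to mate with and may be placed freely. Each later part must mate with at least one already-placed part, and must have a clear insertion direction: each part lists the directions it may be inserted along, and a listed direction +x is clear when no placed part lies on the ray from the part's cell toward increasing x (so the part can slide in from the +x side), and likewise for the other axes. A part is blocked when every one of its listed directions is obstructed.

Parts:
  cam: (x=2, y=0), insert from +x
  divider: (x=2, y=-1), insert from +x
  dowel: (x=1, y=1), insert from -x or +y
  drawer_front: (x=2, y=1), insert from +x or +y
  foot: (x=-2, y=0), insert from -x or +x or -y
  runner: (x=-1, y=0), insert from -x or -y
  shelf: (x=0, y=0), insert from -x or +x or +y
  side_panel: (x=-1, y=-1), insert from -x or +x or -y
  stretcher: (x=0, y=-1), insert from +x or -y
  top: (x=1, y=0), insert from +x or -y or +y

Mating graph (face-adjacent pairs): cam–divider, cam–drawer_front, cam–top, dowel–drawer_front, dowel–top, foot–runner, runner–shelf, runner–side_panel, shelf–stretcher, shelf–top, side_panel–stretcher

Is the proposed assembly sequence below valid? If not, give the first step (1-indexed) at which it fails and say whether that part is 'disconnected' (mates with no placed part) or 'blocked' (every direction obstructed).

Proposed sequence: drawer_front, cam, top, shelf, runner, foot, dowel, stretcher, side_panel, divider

Valid

1. drawer_front@(2, 1) [+x clear] — {drawer_front}
2. cam@(2, 0) [+x clear] — {cam, drawer_front}
3. top@(1, 0) [-y clear] — {cam, drawer_front, top}
4. shelf@(0, 0) [-x clear] — {cam, drawer_front, shelf, top}
5. runner@(-1, 0) [-x clear] — {cam, drawer_front, runner, shelf, top}
6. foot@(-2, 0) [-x clear] — {cam, drawer_front, foot, runner, shelf, top}
7. dowel@(1, 1) [-x clear] — {cam, dowel, drawer_front, foot, runner, shelf, top}
8. stretcher@(0, -1) [+x clear] — {cam, dowel, drawer_front, foot, runner, shelf, stretcher, top}
9. side_panel@(-1, -1) [-x clear] — {cam, dowel, drawer_front, foot, runner, shelf, side_panel, stretcher, top}
10. divider@(2, -1) [+x clear] — {cam, divider, dowel, drawer_front, foot, runner, shelf, side_panel, stretcher, top}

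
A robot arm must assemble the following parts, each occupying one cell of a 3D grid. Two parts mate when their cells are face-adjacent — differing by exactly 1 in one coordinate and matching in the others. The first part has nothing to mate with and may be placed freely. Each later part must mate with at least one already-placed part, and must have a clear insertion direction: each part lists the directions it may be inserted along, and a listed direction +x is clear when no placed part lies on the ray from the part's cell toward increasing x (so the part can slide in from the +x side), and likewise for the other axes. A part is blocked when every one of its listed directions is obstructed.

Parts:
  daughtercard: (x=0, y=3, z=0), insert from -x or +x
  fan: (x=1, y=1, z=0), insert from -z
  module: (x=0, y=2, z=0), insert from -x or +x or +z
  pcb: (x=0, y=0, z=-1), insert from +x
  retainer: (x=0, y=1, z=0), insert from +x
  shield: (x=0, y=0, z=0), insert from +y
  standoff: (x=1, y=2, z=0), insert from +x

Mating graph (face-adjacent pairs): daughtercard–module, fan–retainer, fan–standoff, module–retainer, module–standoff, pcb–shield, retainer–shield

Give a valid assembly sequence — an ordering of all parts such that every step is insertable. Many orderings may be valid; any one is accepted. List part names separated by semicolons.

shield; pcb; retainer; fan; standoff; module; daughtercard

1. shield@(0, 0, 0) [+y clear] — {shield}
2. pcb@(0, 0, -1) [+x clear] — {pcb, shield}
3. retainer@(0, 1, 0) [+x clear] — {pcb, retainer, shield}
4. fan@(1, 1, 0) [-z clear] — {fan, pcb, retainer, shield}
5. standoff@(1, 2, 0) [+x clear] — {fan, pcb, retainer, shield, standoff}
6. module@(0, 2, 0) [-x clear] — {fan, module, pcb, retainer, shield, standoff}
7. daughtercard@(0, 3, 0) [-x clear] — {daughtercard, fan, module, pcb, retainer, shield, standoff}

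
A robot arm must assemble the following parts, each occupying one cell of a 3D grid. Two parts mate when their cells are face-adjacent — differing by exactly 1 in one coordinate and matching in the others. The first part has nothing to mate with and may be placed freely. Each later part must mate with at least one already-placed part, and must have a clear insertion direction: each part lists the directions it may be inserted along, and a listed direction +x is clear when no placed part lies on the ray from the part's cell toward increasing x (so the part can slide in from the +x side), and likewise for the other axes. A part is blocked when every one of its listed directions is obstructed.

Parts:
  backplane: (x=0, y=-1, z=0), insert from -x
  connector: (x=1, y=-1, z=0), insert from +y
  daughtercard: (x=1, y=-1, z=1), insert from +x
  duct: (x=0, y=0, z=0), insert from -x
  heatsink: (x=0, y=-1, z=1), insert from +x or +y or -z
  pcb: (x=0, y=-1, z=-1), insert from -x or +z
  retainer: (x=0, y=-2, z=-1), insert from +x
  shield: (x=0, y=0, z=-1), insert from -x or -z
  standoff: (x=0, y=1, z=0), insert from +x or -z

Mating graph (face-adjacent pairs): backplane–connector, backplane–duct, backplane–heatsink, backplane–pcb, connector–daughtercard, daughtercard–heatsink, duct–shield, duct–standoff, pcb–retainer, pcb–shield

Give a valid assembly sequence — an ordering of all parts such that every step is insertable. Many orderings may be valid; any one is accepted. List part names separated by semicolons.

1. shield@(0, 0, -1) [-x clear] — {shield}
2. pcb@(0, -1, -1) [-x clear] — {pcb, shield}
3. duct@(0, 0, 0) [-x clear] — {duct, pcb, shield}
4. standoff@(0, 1, 0) [+x clear] — {duct, pcb, shield, standoff}
5. retainer@(0, -2, -1) [+x clear] — {duct, pcb, retainer, shield, standoff}
6. backplane@(0, -1, 0) [-x clear] — {backplane, duct, pcb, retainer, shield, standoff}
7. connector@(1, -1, 0) [+y clear] — {backplane, connector, duct, pcb, retainer, shield, standoff}
8. heatsink@(0, -1, 1) [+x clear] — {backplane, connector, duct, heatsink, pcb, retainer, shield, standoff}
9. daughtercard@(1, -1, 1) [+x clear] — {backplane, connector, daughtercard, duct, heatsink, pcb, retainer, shield, standoff}

shield; pcb; duct; standoff; retainer; backplane; connector; heatsink; daughtercard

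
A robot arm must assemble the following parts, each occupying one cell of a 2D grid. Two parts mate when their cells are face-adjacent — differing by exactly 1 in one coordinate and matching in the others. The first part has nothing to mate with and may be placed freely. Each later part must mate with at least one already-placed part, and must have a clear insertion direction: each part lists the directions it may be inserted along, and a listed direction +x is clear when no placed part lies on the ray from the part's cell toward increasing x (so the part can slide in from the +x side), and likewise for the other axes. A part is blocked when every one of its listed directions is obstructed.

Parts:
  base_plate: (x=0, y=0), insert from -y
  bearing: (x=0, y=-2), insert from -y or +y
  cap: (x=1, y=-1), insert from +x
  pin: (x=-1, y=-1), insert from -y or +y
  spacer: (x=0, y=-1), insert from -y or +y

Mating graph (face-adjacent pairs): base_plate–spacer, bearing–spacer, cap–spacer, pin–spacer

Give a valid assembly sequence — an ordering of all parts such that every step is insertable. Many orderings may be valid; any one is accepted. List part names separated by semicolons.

1. base_plate@(0, 0) [-y clear] — {base_plate}
2. spacer@(0, -1) [-y clear] — {base_plate, spacer}
3. pin@(-1, -1) [-y clear] — {base_plate, pin, spacer}
4. cap@(1, -1) [+x clear] — {base_plate, cap, pin, spacer}
5. bearing@(0, -2) [-y clear] — {base_plate, bearing, cap, pin, spacer}

base_plate; spacer; pin; cap; bearing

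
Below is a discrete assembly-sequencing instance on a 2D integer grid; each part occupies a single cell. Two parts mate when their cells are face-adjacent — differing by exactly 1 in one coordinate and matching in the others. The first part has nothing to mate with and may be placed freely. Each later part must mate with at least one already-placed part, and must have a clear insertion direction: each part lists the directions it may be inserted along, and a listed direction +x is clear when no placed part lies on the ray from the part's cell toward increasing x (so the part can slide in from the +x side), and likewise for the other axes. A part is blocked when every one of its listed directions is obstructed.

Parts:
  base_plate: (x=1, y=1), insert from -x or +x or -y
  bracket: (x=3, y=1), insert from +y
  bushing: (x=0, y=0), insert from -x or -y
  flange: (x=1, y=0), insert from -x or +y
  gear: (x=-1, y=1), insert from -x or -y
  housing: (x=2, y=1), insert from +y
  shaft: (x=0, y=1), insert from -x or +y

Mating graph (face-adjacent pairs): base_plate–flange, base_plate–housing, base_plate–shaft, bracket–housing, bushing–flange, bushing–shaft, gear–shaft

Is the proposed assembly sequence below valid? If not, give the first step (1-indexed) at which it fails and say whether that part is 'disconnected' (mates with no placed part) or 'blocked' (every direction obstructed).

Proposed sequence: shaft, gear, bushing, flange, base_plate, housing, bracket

Valid

1. shaft@(0, 1) [-x clear] — {shaft}
2. gear@(-1, 1) [-x clear] — {gear, shaft}
3. bushing@(0, 0) [-x clear] — {bushing, gear, shaft}
4. flange@(1, 0) [+y clear] — {bushing, flange, gear, shaft}
5. base_plate@(1, 1) [+x clear] — {base_plate, bushing, flange, gear, shaft}
6. housing@(2, 1) [+y clear] — {base_plate, bushing, flange, gear, housing, shaft}
7. bracket@(3, 1) [+y clear] — {base_plate, bracket, bushing, flange, gear, housing, shaft}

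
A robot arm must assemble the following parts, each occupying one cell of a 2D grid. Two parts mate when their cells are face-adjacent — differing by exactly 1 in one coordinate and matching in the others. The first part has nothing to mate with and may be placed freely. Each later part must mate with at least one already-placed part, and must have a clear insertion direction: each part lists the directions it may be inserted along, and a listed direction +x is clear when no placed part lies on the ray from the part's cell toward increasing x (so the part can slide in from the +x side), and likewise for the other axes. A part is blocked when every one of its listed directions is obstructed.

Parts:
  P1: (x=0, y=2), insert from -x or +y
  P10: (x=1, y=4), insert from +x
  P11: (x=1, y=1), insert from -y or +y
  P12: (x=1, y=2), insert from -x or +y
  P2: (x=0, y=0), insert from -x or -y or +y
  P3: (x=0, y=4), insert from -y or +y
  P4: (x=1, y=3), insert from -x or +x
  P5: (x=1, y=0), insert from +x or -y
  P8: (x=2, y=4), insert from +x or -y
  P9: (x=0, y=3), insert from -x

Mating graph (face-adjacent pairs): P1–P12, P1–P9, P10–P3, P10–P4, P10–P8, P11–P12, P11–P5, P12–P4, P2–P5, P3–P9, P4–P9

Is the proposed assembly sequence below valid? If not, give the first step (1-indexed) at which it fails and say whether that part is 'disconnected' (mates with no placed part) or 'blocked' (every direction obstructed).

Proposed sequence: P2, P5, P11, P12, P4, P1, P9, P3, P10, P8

1. P2@(0, 0) [-x clear] — {P2}
2. P5@(1, 0) [+x clear] — {P2, P5}
3. P11@(1, 1) [+y clear] — {P11, P2, P5}
4. P12@(1, 2) [-x clear] — {P11, P12, P2, P5}
5. P4@(1, 3) [-x clear] — {P11, P12, P2, P4, P5}
6. P1@(0, 2) [-x clear] — {P1, P11, P12, P2, P4, P5}
7. P9@(0, 3) [-x clear] — {P1, P11, P12, P2, P4, P5, P9}
8. P3@(0, 4) [+y clear] — {P1, P11, P12, P2, P3, P4, P5, P9}
9. P10@(1, 4) [+x clear] — {P1, P10, P11, P12, P2, P3, P4, P5, P9}
10. P8@(2, 4) [+x clear] — {P1, P10, P11, P12, P2, P3, P4, P5, P8, P9}

Valid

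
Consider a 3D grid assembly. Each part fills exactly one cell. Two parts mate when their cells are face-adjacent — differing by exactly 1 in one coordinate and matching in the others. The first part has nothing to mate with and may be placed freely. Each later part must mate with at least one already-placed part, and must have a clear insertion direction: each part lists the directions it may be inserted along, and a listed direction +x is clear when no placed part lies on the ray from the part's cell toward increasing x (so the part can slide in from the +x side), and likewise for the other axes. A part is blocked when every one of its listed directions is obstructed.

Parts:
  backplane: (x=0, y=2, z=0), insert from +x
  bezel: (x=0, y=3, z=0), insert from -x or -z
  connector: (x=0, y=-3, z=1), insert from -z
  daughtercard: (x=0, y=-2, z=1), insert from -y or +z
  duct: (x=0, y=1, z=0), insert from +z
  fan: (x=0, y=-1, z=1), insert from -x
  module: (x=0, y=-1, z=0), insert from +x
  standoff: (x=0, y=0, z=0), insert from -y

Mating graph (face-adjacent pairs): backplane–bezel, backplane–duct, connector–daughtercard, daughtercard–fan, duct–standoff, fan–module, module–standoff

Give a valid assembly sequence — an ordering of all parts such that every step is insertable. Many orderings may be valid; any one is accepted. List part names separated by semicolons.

standoff; module; duct; backplane; bezel; fan; daughtercard; connector

1. standoff@(0, 0, 0) [-y clear] — {standoff}
2. module@(0, -1, 0) [+x clear] — {module, standoff}
3. duct@(0, 1, 0) [+z clear] — {duct, module, standoff}
4. backplane@(0, 2, 0) [+x clear] — {backplane, duct, module, standoff}
5. bezel@(0, 3, 0) [-x clear] — {backplane, bezel, duct, module, standoff}
6. fan@(0, -1, 1) [-x clear] — {backplane, bezel, duct, fan, module, standoff}
7. daughtercard@(0, -2, 1) [-y clear] — {backplane, bezel, daughtercard, duct, fan, module, standoff}
8. connector@(0, -3, 1) [-z clear] — {backplane, bezel, connector, daughtercard, duct, fan, module, standoff}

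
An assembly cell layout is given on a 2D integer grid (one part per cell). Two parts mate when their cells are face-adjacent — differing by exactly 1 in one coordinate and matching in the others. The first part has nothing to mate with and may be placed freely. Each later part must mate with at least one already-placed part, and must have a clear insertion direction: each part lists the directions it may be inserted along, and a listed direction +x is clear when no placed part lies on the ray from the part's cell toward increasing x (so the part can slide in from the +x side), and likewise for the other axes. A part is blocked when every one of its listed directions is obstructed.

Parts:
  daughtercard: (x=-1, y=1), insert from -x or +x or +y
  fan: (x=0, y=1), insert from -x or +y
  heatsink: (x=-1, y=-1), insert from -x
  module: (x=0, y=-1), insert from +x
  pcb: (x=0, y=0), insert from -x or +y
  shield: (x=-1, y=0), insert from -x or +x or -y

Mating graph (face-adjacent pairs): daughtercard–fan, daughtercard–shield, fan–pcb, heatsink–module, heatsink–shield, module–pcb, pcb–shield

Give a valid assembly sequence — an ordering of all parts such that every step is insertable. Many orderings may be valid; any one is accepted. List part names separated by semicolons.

1. daughtercard@(-1, 1) [-x clear] — {daughtercard}
2. shield@(-1, 0) [-x clear] — {daughtercard, shield}
3. heatsink@(-1, -1) [-x clear] — {daughtercard, heatsink, shield}
4. module@(0, -1) [+x clear] — {daughtercard, heatsink, module, shield}
5. pcb@(0, 0) [+y clear] — {daughtercard, heatsink, module, pcb, shield}
6. fan@(0, 1) [+y clear] — {daughtercard, fan, heatsink, module, pcb, shield}

daughtercard; shield; heatsink; module; pcb; fan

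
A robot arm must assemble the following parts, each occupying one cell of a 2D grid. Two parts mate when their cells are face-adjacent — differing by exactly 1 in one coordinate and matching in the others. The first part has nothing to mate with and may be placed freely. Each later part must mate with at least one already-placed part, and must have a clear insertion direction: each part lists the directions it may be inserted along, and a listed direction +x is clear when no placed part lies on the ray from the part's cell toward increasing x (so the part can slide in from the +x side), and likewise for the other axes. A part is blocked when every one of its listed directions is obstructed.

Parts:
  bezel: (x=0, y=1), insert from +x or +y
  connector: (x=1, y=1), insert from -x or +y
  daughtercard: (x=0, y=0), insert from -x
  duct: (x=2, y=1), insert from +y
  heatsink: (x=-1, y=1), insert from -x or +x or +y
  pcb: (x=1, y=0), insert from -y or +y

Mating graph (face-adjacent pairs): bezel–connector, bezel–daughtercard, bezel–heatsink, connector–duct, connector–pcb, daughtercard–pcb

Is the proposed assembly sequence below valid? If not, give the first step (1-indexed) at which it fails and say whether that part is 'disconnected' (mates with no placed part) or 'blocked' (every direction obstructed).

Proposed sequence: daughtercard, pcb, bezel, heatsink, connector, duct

Valid

1. daughtercard@(0, 0) [-x clear] — {daughtercard}
2. pcb@(1, 0) [-y clear] — {daughtercard, pcb}
3. bezel@(0, 1) [+x clear] — {bezel, daughtercard, pcb}
4. heatsink@(-1, 1) [-x clear] — {bezel, daughtercard, heatsink, pcb}
5. connector@(1, 1) [+y clear] — {bezel, connector, daughtercard, heatsink, pcb}
6. duct@(2, 1) [+y clear] — {bezel, connector, daughtercard, duct, heatsink, pcb}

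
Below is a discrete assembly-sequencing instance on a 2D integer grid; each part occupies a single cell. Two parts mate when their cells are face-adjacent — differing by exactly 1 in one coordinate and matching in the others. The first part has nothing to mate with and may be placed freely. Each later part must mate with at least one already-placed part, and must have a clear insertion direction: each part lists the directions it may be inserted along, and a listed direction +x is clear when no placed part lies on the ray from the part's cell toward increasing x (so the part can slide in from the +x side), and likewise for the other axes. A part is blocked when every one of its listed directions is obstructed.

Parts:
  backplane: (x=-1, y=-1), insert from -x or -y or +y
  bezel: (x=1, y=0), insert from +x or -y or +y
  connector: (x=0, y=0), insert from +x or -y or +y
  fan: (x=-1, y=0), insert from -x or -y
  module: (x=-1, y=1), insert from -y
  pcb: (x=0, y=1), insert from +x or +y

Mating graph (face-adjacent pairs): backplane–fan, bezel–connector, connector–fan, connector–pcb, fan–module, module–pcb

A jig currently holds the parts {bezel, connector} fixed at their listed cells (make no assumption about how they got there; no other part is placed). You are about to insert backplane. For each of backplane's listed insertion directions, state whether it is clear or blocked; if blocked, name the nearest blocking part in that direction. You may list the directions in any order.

-x: ray from backplane(-1, -1) has no placed part ⇒ clear
-y: ray from backplane(-1, -1) has no placed part ⇒ clear
+y: ray from backplane(-1, -1) has no placed part ⇒ clear

+y: clear; -x: clear; -y: clear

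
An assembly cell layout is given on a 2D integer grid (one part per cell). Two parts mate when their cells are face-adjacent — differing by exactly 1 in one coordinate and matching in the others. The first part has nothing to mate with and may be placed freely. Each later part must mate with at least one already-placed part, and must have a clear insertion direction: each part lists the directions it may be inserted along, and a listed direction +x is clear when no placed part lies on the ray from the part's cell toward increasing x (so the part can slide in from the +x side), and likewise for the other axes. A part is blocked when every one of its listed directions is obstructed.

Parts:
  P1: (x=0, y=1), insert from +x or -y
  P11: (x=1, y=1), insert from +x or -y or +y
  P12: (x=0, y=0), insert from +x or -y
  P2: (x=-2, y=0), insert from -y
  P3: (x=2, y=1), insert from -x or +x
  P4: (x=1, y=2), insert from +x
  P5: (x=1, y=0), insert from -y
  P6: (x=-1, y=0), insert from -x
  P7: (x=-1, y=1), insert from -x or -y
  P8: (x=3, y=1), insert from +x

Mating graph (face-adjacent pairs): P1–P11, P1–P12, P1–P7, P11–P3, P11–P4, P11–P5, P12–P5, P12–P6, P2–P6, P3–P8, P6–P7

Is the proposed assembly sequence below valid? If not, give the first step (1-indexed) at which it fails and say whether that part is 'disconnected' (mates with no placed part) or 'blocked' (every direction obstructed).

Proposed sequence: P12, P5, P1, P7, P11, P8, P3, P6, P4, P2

Invalid at step 6 (disconnected)

1. P12@(0, 0) [+x clear] — {P12}
2. P5@(1, 0) [-y clear] — {P12, P5}
3. P1@(0, 1) [+x clear] — {P1, P12, P5}
4. P7@(-1, 1) [-x clear] — {P1, P12, P5, P7}
5. P11@(1, 1) [+x clear] — {P1, P11, P12, P5, P7}
6. P8@(3, 1) — no placed neighbour ⇒ disconnected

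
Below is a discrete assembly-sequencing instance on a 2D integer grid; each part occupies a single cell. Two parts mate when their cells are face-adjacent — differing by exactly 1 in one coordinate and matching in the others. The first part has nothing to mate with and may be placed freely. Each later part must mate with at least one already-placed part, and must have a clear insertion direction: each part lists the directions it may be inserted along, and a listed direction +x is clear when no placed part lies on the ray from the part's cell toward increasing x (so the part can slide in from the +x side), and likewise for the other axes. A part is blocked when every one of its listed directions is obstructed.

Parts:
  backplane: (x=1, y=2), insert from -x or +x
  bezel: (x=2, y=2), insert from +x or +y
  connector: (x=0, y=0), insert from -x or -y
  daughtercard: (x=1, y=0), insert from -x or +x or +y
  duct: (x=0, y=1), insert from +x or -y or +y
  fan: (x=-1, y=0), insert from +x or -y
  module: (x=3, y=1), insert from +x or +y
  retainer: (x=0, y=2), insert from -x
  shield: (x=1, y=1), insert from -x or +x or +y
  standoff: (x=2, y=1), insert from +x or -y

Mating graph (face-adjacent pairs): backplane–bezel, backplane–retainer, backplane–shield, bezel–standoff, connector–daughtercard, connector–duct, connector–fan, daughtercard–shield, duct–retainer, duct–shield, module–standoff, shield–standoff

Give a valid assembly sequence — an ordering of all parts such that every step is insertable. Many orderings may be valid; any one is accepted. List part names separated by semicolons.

1. duct@(0, 1) [+x clear] — {duct}
2. shield@(1, 1) [+x clear] — {duct, shield}
3. standoff@(2, 1) [+x clear] — {duct, shield, standoff}
4. bezel@(2, 2) [+x clear] — {bezel, duct, shield, standoff}
5. module@(3, 1) [+x clear] — {bezel, duct, module, shield, standoff}
6. backplane@(1, 2) [-x clear] — {backplane, bezel, duct, module, shield, standoff}
7. retainer@(0, 2) [-x clear] — {backplane, bezel, duct, module, retainer, shield, standoff}
8. daughtercard@(1, 0) [-x clear] — {backplane, bezel, daughtercard, duct, module, retainer, shield, standoff}
9. connector@(0, 0) [-x clear] — {backplane, bezel, connector, daughtercard, duct, module, retainer, shield, standoff}
10. fan@(-1, 0) [-y clear] — {backplane, bezel, connector, daughtercard, duct, fan, module, retainer, shield, standoff}

duct; shield; standoff; bezel; module; backplane; retainer; daughtercard; connector; fan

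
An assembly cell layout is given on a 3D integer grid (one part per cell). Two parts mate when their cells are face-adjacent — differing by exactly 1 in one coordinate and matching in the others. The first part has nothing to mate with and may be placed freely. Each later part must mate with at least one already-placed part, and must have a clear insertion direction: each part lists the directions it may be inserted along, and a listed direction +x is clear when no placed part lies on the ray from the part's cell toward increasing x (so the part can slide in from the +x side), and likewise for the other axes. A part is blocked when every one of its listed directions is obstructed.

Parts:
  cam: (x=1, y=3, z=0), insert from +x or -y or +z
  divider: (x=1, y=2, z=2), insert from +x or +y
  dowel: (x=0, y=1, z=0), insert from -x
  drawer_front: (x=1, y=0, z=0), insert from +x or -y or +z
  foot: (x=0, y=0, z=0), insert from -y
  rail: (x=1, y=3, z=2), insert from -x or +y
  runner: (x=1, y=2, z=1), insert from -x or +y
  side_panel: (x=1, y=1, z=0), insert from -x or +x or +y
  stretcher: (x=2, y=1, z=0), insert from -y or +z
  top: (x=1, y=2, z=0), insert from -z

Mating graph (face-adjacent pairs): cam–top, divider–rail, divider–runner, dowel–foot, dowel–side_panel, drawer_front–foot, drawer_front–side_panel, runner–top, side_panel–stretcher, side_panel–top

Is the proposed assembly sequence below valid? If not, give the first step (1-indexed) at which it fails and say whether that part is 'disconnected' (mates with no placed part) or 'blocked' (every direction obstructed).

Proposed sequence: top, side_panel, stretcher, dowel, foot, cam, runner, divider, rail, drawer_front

Valid

1. top@(1, 2, 0) [-z clear] — {top}
2. side_panel@(1, 1, 0) [-x clear] — {side_panel, top}
3. stretcher@(2, 1, 0) [-y clear] — {side_panel, stretcher, top}
4. dowel@(0, 1, 0) [-x clear] — {dowel, side_panel, stretcher, top}
5. foot@(0, 0, 0) [-y clear] — {dowel, foot, side_panel, stretcher, top}
6. cam@(1, 3, 0) [+x clear] — {cam, dowel, foot, side_panel, stretcher, top}
7. runner@(1, 2, 1) [-x clear] — {cam, dowel, foot, runner, side_panel, stretcher, top}
8. divider@(1, 2, 2) [+x clear] — {cam, divider, dowel, foot, runner, side_panel, stretcher, top}
9. rail@(1, 3, 2) [-x clear] — {cam, divider, dowel, foot, rail, runner, side_panel, stretcher, top}
10. drawer_front@(1, 0, 0) [+x clear] — {cam, divider, dowel, drawer_front, foot, rail, runner, side_panel, stretcher, top}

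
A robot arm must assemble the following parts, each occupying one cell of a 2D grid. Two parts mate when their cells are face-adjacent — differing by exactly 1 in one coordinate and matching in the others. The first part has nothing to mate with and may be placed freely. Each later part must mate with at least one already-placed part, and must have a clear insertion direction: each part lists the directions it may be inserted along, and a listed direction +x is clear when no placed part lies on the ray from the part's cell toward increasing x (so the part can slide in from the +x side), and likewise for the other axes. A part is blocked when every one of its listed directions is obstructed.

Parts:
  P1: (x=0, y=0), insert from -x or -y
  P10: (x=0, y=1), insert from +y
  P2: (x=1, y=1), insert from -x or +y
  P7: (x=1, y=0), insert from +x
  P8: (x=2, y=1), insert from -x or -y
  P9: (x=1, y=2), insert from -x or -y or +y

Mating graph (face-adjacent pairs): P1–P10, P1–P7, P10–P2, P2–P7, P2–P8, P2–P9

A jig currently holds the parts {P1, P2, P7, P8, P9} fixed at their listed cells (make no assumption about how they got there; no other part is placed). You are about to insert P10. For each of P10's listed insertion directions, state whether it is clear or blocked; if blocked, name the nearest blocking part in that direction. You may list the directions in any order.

+y: clear

+y: ray from P10(0, 1) has no placed part ⇒ clear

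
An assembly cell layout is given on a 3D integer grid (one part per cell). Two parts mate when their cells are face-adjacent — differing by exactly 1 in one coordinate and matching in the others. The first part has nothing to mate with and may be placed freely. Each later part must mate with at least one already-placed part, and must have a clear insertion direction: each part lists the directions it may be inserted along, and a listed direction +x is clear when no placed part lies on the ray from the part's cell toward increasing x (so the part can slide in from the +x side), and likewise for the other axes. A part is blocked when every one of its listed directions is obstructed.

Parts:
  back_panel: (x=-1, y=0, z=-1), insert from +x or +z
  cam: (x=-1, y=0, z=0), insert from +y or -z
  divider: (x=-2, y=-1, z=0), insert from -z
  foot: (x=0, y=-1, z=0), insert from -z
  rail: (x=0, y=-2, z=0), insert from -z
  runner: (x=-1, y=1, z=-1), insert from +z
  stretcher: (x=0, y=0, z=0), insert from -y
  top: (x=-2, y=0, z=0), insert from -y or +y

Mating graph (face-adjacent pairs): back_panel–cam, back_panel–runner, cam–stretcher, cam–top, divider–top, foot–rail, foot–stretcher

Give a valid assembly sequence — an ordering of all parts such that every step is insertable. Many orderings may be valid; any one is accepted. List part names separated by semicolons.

1. runner@(-1, 1, -1) [+z clear] — {runner}
2. back_panel@(-1, 0, -1) [+x clear] — {back_panel, runner}
3. cam@(-1, 0, 0) [+y clear] — {back_panel, cam, runner}
4. stretcher@(0, 0, 0) [-y clear] — {back_panel, cam, runner, stretcher}
5. foot@(0, -1, 0) [-z clear] — {back_panel, cam, foot, runner, stretcher}
6. rail@(0, -2, 0) [-z clear] — {back_panel, cam, foot, rail, runner, stretcher}
7. top@(-2, 0, 0) [-y clear] — {back_panel, cam, foot, rail, runner, stretcher, top}
8. divider@(-2, -1, 0) [-z clear] — {back_panel, cam, divider, foot, rail, runner, stretcher, top}

runner; back_panel; cam; stretcher; foot; rail; top; divider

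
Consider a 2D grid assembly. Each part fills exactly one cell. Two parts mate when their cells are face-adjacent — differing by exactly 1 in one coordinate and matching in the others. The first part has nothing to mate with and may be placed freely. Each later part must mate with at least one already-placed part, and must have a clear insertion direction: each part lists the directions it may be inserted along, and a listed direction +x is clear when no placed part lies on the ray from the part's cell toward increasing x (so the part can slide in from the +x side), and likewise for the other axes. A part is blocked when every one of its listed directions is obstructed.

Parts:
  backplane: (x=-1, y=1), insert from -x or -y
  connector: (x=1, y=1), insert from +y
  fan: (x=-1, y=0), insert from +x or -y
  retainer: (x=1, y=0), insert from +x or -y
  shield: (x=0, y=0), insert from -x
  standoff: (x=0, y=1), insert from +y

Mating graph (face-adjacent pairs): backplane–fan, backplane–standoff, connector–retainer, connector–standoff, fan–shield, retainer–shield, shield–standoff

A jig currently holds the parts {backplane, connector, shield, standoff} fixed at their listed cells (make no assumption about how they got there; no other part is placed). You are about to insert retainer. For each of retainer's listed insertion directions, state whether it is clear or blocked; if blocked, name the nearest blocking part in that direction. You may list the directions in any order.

+x: ray from retainer(1, 0) has no placed part ⇒ clear
-y: ray from retainer(1, 0) has no placed part ⇒ clear

+x: clear; -y: clear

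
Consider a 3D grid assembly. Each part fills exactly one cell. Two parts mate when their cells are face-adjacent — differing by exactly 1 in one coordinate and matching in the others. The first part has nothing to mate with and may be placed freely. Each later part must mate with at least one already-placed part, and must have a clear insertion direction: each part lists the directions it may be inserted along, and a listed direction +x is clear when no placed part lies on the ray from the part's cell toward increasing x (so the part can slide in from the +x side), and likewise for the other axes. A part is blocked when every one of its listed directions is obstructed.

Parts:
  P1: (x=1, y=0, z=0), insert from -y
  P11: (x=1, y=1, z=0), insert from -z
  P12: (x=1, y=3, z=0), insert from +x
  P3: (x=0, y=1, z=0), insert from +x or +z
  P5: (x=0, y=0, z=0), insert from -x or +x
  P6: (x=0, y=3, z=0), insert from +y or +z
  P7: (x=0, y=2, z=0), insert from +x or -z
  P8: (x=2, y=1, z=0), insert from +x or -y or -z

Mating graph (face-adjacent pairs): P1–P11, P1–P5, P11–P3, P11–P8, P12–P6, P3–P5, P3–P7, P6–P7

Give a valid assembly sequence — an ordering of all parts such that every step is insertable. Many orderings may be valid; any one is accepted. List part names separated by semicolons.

1. P3@(0, 1, 0) [+x clear] — {P3}
2. P7@(0, 2, 0) [+x clear] — {P3, P7}
3. P6@(0, 3, 0) [+y clear] — {P3, P6, P7}
4. P12@(1, 3, 0) [+x clear] — {P12, P3, P6, P7}
5. P5@(0, 0, 0) [-x clear] — {P12, P3, P5, P6, P7}
6. P1@(1, 0, 0) [-y clear] — {P1, P12, P3, P5, P6, P7}
7. P11@(1, 1, 0) [-z clear] — {P1, P11, P12, P3, P5, P6, P7}
8. P8@(2, 1, 0) [+x clear] — {P1, P11, P12, P3, P5, P6, P7, P8}

P3; P7; P6; P12; P5; P1; P11; P8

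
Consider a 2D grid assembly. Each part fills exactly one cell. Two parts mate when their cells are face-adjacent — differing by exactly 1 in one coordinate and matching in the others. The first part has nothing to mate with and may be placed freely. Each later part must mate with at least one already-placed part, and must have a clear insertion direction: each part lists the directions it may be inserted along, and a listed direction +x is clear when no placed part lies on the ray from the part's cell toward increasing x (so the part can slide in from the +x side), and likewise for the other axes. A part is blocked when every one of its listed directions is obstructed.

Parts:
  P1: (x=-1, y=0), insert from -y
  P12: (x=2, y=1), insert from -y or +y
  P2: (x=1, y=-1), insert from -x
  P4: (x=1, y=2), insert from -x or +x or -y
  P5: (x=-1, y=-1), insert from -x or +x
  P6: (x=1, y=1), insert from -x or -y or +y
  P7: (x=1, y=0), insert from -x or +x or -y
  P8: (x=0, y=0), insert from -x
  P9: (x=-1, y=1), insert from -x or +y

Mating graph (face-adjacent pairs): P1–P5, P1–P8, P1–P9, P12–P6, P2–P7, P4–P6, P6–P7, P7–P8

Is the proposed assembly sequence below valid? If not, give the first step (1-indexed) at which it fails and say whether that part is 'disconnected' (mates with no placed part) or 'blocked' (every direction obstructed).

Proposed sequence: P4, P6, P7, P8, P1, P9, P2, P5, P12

Valid

1. P4@(1, 2) [-x clear] — {P4}
2. P6@(1, 1) [-x clear] — {P4, P6}
3. P7@(1, 0) [-x clear] — {P4, P6, P7}
4. P8@(0, 0) [-x clear] — {P4, P6, P7, P8}
5. P1@(-1, 0) [-y clear] — {P1, P4, P6, P7, P8}
6. P9@(-1, 1) [-x clear] — {P1, P4, P6, P7, P8, P9}
7. P2@(1, -1) [-x clear] — {P1, P2, P4, P6, P7, P8, P9}
8. P5@(-1, -1) [-x clear] — {P1, P2, P4, P5, P6, P7, P8, P9}
9. P12@(2, 1) [-y clear] — {P1, P12, P2, P4, P5, P6, P7, P8, P9}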